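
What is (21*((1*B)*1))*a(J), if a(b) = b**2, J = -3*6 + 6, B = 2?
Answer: 6048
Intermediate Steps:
J = -12 (J = -18 + 6 = -12)
(21*((1*B)*1))*a(J) = (21*((1*2)*1))*(-12)**2 = (21*(2*1))*144 = (21*2)*144 = 42*144 = 6048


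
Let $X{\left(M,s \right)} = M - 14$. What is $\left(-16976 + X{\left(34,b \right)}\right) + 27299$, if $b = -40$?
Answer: $10343$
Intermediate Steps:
$X{\left(M,s \right)} = -14 + M$ ($X{\left(M,s \right)} = M - 14 = -14 + M$)
$\left(-16976 + X{\left(34,b \right)}\right) + 27299 = \left(-16976 + \left(-14 + 34\right)\right) + 27299 = \left(-16976 + 20\right) + 27299 = -16956 + 27299 = 10343$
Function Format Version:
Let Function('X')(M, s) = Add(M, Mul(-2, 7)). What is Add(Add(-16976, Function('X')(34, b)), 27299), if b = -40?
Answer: 10343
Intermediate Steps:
Function('X')(M, s) = Add(-14, M) (Function('X')(M, s) = Add(M, -14) = Add(-14, M))
Add(Add(-16976, Function('X')(34, b)), 27299) = Add(Add(-16976, Add(-14, 34)), 27299) = Add(Add(-16976, 20), 27299) = Add(-16956, 27299) = 10343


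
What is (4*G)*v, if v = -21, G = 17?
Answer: -1428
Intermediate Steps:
(4*G)*v = (4*17)*(-21) = 68*(-21) = -1428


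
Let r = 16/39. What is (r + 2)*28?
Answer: 2632/39 ≈ 67.487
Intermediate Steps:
r = 16/39 (r = 16*(1/39) = 16/39 ≈ 0.41026)
(r + 2)*28 = (16/39 + 2)*28 = (94/39)*28 = 2632/39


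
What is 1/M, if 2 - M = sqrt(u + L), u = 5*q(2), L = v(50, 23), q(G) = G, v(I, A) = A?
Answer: -2/29 - sqrt(33)/29 ≈ -0.26705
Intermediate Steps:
L = 23
u = 10 (u = 5*2 = 10)
M = 2 - sqrt(33) (M = 2 - sqrt(10 + 23) = 2 - sqrt(33) ≈ -3.7446)
1/M = 1/(2 - sqrt(33))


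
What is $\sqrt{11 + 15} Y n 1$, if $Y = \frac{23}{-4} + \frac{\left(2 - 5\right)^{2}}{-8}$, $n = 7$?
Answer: $- \frac{385 \sqrt{26}}{8} \approx -245.39$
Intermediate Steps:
$Y = - \frac{55}{8}$ ($Y = 23 \left(- \frac{1}{4}\right) + \left(-3\right)^{2} \left(- \frac{1}{8}\right) = - \frac{23}{4} + 9 \left(- \frac{1}{8}\right) = - \frac{23}{4} - \frac{9}{8} = - \frac{55}{8} \approx -6.875$)
$\sqrt{11 + 15} Y n 1 = \sqrt{11 + 15} \left(- \frac{55}{8}\right) 7 \cdot 1 = \sqrt{26} \left(- \frac{55}{8}\right) 7 = - \frac{55 \sqrt{26}}{8} \cdot 7 = - \frac{385 \sqrt{26}}{8}$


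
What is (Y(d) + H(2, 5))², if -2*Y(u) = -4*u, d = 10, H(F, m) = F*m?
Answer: 900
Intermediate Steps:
Y(u) = 2*u (Y(u) = -(-2)*u = 2*u)
(Y(d) + H(2, 5))² = (2*10 + 2*5)² = (20 + 10)² = 30² = 900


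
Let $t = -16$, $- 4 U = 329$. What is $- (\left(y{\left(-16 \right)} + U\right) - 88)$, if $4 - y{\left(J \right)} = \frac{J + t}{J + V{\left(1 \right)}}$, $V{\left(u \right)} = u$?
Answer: $\frac{10103}{60} \approx 168.38$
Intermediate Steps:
$U = - \frac{329}{4}$ ($U = \left(- \frac{1}{4}\right) 329 = - \frac{329}{4} \approx -82.25$)
$y{\left(J \right)} = 4 - \frac{-16 + J}{1 + J}$ ($y{\left(J \right)} = 4 - \frac{J - 16}{J + 1} = 4 - \frac{-16 + J}{1 + J}$)
$- (\left(y{\left(-16 \right)} + U\right) - 88) = - (\left(\frac{20 + 3 \left(-16\right)}{1 - 16} - \frac{329}{4}\right) - 88) = - (\left(\frac{20 - 48}{-15} - \frac{329}{4}\right) - 88) = - (\left(\left(- \frac{1}{15}\right) \left(-28\right) - \frac{329}{4}\right) - 88) = - (\left(\frac{28}{15} - \frac{329}{4}\right) - 88) = - (- \frac{4823}{60} - 88) = \left(-1\right) \left(- \frac{10103}{60}\right) = \frac{10103}{60}$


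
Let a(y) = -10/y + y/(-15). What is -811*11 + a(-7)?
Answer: -936506/105 ≈ -8919.1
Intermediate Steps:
a(y) = -10/y - y/15 (a(y) = -10/y + y*(-1/15) = -10/y - y/15)
-811*11 + a(-7) = -811*11 + (-10/(-7) - 1/15*(-7)) = -8921 + (-10*(-⅐) + 7/15) = -8921 + (10/7 + 7/15) = -8921 + 199/105 = -936506/105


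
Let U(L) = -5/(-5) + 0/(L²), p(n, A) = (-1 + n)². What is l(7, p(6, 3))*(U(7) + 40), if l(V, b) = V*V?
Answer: 2009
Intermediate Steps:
l(V, b) = V²
U(L) = 1 (U(L) = -5*(-⅕) + 0/L² = 1 + 0 = 1)
l(7, p(6, 3))*(U(7) + 40) = 7²*(1 + 40) = 49*41 = 2009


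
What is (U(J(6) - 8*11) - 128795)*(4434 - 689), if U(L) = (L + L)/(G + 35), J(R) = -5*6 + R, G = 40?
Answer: -7235226901/15 ≈ -4.8235e+8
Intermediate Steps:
J(R) = -30 + R
U(L) = 2*L/75 (U(L) = (L + L)/(40 + 35) = (2*L)/75 = (2*L)*(1/75) = 2*L/75)
(U(J(6) - 8*11) - 128795)*(4434 - 689) = (2*((-30 + 6) - 8*11)/75 - 128795)*(4434 - 689) = (2*(-24 - 88)/75 - 128795)*3745 = ((2/75)*(-112) - 128795)*3745 = (-224/75 - 128795)*3745 = -9659849/75*3745 = -7235226901/15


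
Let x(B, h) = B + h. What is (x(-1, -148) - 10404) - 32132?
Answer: -42685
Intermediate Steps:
(x(-1, -148) - 10404) - 32132 = ((-1 - 148) - 10404) - 32132 = (-149 - 10404) - 32132 = -10553 - 32132 = -42685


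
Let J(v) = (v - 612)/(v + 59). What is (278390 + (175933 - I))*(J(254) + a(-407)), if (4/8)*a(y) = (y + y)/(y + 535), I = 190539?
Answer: -4578202131/1252 ≈ -3.6567e+6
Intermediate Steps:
a(y) = 4*y/(535 + y) (a(y) = 2*((y + y)/(y + 535)) = 2*((2*y)/(535 + y)) = 2*(2*y/(535 + y)) = 4*y/(535 + y))
J(v) = (-612 + v)/(59 + v)
(278390 + (175933 - I))*(J(254) + a(-407)) = (278390 + (175933 - 1*190539))*((-612 + 254)/(59 + 254) + 4*(-407)/(535 - 407)) = (278390 + (175933 - 190539))*(-358/313 + 4*(-407)/128) = (278390 - 14606)*((1/313)*(-358) + 4*(-407)*(1/128)) = 263784*(-358/313 - 407/32) = 263784*(-138847/10016) = -4578202131/1252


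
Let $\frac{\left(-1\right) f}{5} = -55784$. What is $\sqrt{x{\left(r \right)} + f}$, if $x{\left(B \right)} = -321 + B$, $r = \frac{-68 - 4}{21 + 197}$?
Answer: $\frac{\sqrt{3310030795}}{109} \approx 527.82$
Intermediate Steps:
$f = 278920$ ($f = \left(-5\right) \left(-55784\right) = 278920$)
$r = - \frac{36}{109}$ ($r = - \frac{72}{218} = \left(-72\right) \frac{1}{218} = - \frac{36}{109} \approx -0.33028$)
$\sqrt{x{\left(r \right)} + f} = \sqrt{\left(-321 - \frac{36}{109}\right) + 278920} = \sqrt{- \frac{35025}{109} + 278920} = \sqrt{\frac{30367255}{109}} = \frac{\sqrt{3310030795}}{109}$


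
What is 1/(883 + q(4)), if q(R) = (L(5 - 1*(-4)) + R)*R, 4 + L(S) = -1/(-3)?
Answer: 3/2653 ≈ 0.0011308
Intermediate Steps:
L(S) = -11/3 (L(S) = -4 - 1/(-3) = -4 - 1*(-⅓) = -4 + ⅓ = -11/3)
q(R) = R*(-11/3 + R) (q(R) = (-11/3 + R)*R = R*(-11/3 + R))
1/(883 + q(4)) = 1/(883 + (⅓)*4*(-11 + 3*4)) = 1/(883 + (⅓)*4*(-11 + 12)) = 1/(883 + (⅓)*4*1) = 1/(883 + 4/3) = 1/(2653/3) = 3/2653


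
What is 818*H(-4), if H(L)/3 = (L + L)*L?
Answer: 78528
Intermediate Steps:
H(L) = 6*L² (H(L) = 3*((L + L)*L) = 3*((2*L)*L) = 3*(2*L²) = 6*L²)
818*H(-4) = 818*(6*(-4)²) = 818*(6*16) = 818*96 = 78528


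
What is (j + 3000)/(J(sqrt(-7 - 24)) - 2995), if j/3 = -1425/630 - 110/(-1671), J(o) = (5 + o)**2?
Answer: -23342625*I/(77980*sqrt(31) + 23401798*I) ≈ -0.99713 - 0.0185*I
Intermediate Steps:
j = -51375/7798 (j = 3*(-1425/630 - 110/(-1671)) = 3*(-1425*1/630 - 110*(-1/1671)) = 3*(-95/42 + 110/1671) = 3*(-17125/7798) = -51375/7798 ≈ -6.5882)
(j + 3000)/(J(sqrt(-7 - 24)) - 2995) = (-51375/7798 + 3000)/((5 + sqrt(-7 - 24))**2 - 2995) = 23342625/(7798*((5 + sqrt(-31))**2 - 2995)) = 23342625/(7798*((5 + I*sqrt(31))**2 - 2995)) = 23342625/(7798*(-2995 + (5 + I*sqrt(31))**2))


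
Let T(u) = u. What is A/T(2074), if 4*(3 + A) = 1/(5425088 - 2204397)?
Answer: -38648291/26718852536 ≈ -0.0014465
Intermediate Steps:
A = -38648291/12882764 (A = -3 + 1/(4*(5425088 - 2204397)) = -3 + (¼)/3220691 = -3 + (¼)*(1/3220691) = -3 + 1/12882764 = -38648291/12882764 ≈ -3.0000)
A/T(2074) = -38648291/12882764/2074 = -38648291/12882764*1/2074 = -38648291/26718852536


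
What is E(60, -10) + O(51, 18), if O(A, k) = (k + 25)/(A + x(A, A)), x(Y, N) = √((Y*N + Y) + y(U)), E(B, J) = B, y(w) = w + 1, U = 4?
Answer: 1167/56 + 43*√2657/56 ≈ 60.419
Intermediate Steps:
y(w) = 1 + w
x(Y, N) = √(5 + Y + N*Y) (x(Y, N) = √((Y*N + Y) + (1 + 4)) = √((N*Y + Y) + 5) = √((Y + N*Y) + 5) = √(5 + Y + N*Y))
O(A, k) = (25 + k)/(A + √(5 + A + A²)) (O(A, k) = (k + 25)/(A + √(5 + A + A*A)) = (25 + k)/(A + √(5 + A + A²)))
E(60, -10) + O(51, 18) = 60 + (25 + 18)/(51 + √(5 + 51 + 51²)) = 60 + 43/(51 + √(5 + 51 + 2601)) = 60 + 43/(51 + √2657)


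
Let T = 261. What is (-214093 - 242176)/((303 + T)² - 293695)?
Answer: -456269/24401 ≈ -18.699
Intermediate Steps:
(-214093 - 242176)/((303 + T)² - 293695) = (-214093 - 242176)/((303 + 261)² - 293695) = -456269/(564² - 293695) = -456269/(318096 - 293695) = -456269/24401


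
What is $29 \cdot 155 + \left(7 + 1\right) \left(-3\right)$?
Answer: $4471$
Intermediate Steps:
$29 \cdot 155 + \left(7 + 1\right) \left(-3\right) = 4495 + 8 \left(-3\right) = 4495 - 24 = 4471$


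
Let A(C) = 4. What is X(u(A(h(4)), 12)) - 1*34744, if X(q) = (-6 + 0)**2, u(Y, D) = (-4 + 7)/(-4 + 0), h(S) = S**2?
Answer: -34708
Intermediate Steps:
u(Y, D) = -3/4 (u(Y, D) = 3/(-4) = 3*(-1/4) = -3/4)
X(q) = 36 (X(q) = (-6)**2 = 36)
X(u(A(h(4)), 12)) - 1*34744 = 36 - 1*34744 = 36 - 34744 = -34708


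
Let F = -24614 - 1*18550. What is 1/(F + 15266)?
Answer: -1/27898 ≈ -3.5845e-5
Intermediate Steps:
F = -43164 (F = -24614 - 18550 = -43164)
1/(F + 15266) = 1/(-43164 + 15266) = 1/(-27898) = -1/27898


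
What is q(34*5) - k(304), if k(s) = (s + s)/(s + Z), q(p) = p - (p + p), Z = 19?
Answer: -2922/17 ≈ -171.88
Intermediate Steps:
q(p) = -p (q(p) = p - 2*p = -p)
k(s) = 2*s/(19 + s) (k(s) = (s + s)/(s + 19) = (2*s)/(19 + s) = 2*s/(19 + s))
q(34*5) - k(304) = -34*5 - 2*304/(19 + 304) = -1*170 - 2*304/323 = -170 - 2*304/323 = -170 - 1*32/17 = -170 - 32/17 = -2922/17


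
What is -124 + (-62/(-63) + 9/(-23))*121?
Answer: -75737/1449 ≈ -52.268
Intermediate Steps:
-124 + (-62/(-63) + 9/(-23))*121 = -124 + (-62*(-1/63) + 9*(-1/23))*121 = -124 + (62/63 - 9/23)*121 = -124 + (859/1449)*121 = -124 + 103939/1449 = -75737/1449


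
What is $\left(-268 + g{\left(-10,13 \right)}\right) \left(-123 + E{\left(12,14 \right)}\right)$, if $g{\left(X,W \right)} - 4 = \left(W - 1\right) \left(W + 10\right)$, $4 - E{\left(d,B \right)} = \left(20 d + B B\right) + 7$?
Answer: $-6744$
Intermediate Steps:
$E{\left(d,B \right)} = -3 - B^{2} - 20 d$ ($E{\left(d,B \right)} = 4 - \left(\left(20 d + B B\right) + 7\right) = 4 - \left(\left(20 d + B^{2}\right) + 7\right) = 4 - \left(\left(B^{2} + 20 d\right) + 7\right) = 4 - \left(7 + B^{2} + 20 d\right) = -3 - B^{2} - 20 d$)
$g{\left(X,W \right)} = 4 + \left(-1 + W\right) \left(10 + W\right)$ ($g{\left(X,W \right)} = 4 + \left(W - 1\right) \left(W + 10\right) = 4 + \left(-1 + W\right) \left(10 + W\right)$)
$\left(-268 + g{\left(-10,13 \right)}\right) \left(-123 + E{\left(12,14 \right)}\right) = \left(-268 + \left(-6 + 13^{2} + 9 \cdot 13\right)\right) \left(-123 - 439\right) = \left(-268 + \left(-6 + 169 + 117\right)\right) \left(-123 - 439\right) = \left(-268 + 280\right) \left(-123 - 439\right) = 12 \left(-123 - 439\right) = 12 \left(-562\right) = -6744$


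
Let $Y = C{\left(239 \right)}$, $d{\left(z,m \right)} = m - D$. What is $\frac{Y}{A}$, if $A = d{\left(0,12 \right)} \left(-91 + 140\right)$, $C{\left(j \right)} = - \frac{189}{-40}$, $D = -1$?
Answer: $\frac{27}{3640} \approx 0.0074176$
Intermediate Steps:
$d{\left(z,m \right)} = 1 + m$ ($d{\left(z,m \right)} = m - -1 = m + 1 = 1 + m$)
$C{\left(j \right)} = \frac{189}{40}$ ($C{\left(j \right)} = \left(-189\right) \left(- \frac{1}{40}\right) = \frac{189}{40}$)
$Y = \frac{189}{40} \approx 4.725$
$A = 637$ ($A = \left(1 + 12\right) \left(-91 + 140\right) = 13 \cdot 49 = 637$)
$\frac{Y}{A} = \frac{189}{40 \cdot 637} = \frac{189}{40} \cdot \frac{1}{637} = \frac{27}{3640}$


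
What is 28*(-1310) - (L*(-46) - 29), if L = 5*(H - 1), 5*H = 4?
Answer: -36697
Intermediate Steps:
H = 4/5 (H = (1/5)*4 = 4/5 ≈ 0.80000)
L = -1 (L = 5*(4/5 - 1) = 5*(-1/5) = -1)
28*(-1310) - (L*(-46) - 29) = 28*(-1310) - (-1*(-46) - 29) = -36680 - (46 - 29) = -36680 - 1*17 = -36680 - 17 = -36697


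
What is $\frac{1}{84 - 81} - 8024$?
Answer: $- \frac{24071}{3} \approx -8023.7$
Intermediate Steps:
$\frac{1}{84 - 81} - 8024 = \frac{1}{3} - 8024 = - \frac{24071}{3}$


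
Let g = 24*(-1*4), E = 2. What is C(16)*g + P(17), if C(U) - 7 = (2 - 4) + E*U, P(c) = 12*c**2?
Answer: -84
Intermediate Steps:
C(U) = 5 + 2*U (C(U) = 7 + ((2 - 4) + 2*U) = 7 + (-2 + 2*U) = 5 + 2*U)
g = -96 (g = 24*(-4) = -96)
C(16)*g + P(17) = (5 + 2*16)*(-96) + 12*17**2 = (5 + 32)*(-96) + 12*289 = 37*(-96) + 3468 = -3552 + 3468 = -84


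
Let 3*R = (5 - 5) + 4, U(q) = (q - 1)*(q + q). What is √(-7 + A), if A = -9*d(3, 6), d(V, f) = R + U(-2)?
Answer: I*√127 ≈ 11.269*I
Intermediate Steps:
U(q) = 2*q*(-1 + q) (U(q) = (-1 + q)*(2*q) = 2*q*(-1 + q))
R = 4/3 (R = ((5 - 5) + 4)/3 = (0 + 4)/3 = (⅓)*4 = 4/3 ≈ 1.3333)
d(V, f) = 40/3 (d(V, f) = 4/3 + 2*(-2)*(-1 - 2) = 4/3 + 2*(-2)*(-3) = 4/3 + 12 = 40/3)
A = -120 (A = -9*40/3 = -120)
√(-7 + A) = √(-7 - 120) = √(-127) = I*√127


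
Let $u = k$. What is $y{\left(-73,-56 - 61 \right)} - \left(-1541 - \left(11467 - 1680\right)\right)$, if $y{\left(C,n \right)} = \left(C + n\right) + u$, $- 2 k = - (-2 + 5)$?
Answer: $\frac{22279}{2} \approx 11140.0$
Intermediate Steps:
$k = \frac{3}{2}$ ($k = - \frac{\left(-1\right) \left(-2 + 5\right)}{2} = - \frac{\left(-1\right) 3}{2} = \left(- \frac{1}{2}\right) \left(-3\right) = \frac{3}{2} \approx 1.5$)
$u = \frac{3}{2} \approx 1.5$
$y{\left(C,n \right)} = \frac{3}{2} + C + n$ ($y{\left(C,n \right)} = \left(C + n\right) + \frac{3}{2} = \frac{3}{2} + C + n$)
$y{\left(-73,-56 - 61 \right)} - \left(-1541 - \left(11467 - 1680\right)\right) = \left(\frac{3}{2} - 73 - 117\right) - \left(-1541 - \left(11467 - 1680\right)\right) = - \frac{377}{2} - \left(-1541 - 9787\right) = - \frac{377}{2} - -11328 = - \frac{377}{2} + 11328 = \frac{22279}{2}$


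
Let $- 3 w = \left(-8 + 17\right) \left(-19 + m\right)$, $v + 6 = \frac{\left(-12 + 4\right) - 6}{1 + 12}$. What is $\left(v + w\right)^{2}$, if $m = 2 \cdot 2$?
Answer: $\frac{243049}{169} \approx 1438.2$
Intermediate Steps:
$m = 4$
$v = - \frac{92}{13}$ ($v = -6 + \frac{\left(-12 + 4\right) - 6}{1 + 12} = -6 + \frac{-8 - 6}{13} = -6 - \frac{14}{13} = - \frac{92}{13} \approx -7.0769$)
$w = 45$ ($w = - \frac{\left(-8 + 17\right) \left(-19 + 4\right)}{3} = - \frac{9 \left(-15\right)}{3} = \left(- \frac{1}{3}\right) \left(-135\right) = 45$)
$\left(v + w\right)^{2} = \left(- \frac{92}{13} + 45\right)^{2} = \left(\frac{493}{13}\right)^{2} = \frac{243049}{169}$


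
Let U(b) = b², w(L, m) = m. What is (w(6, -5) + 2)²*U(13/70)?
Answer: 1521/4900 ≈ 0.31041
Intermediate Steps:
(w(6, -5) + 2)²*U(13/70) = (-5 + 2)²*(13/70)² = (-3)²*(13*(1/70))² = 9*(13/70)² = 9*(169/4900) = 1521/4900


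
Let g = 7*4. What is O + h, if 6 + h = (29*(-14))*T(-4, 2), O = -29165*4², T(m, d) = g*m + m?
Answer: -419550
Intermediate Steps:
g = 28
T(m, d) = 29*m (T(m, d) = 28*m + m = 29*m)
O = -466640 (O = -29165*16 = -466640)
h = 47090 (h = -6 + (29*(-14))*(29*(-4)) = -6 - 406*(-116) = -6 + 47096 = 47090)
O + h = -466640 + 47090 = -419550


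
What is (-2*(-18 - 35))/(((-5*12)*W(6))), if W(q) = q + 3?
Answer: -53/270 ≈ -0.19630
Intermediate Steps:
W(q) = 3 + q
(-2*(-18 - 35))/(((-5*12)*W(6))) = (-2*(-18 - 35))/(((-5*12)*(3 + 6))) = (-2*(-53))/((-60*9)) = 106/(-540) = 106*(-1/540) = -53/270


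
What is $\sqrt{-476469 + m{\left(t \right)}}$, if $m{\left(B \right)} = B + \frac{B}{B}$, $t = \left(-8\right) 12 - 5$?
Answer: $i \sqrt{476569} \approx 690.34 i$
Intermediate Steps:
$t = -101$ ($t = -96 - 5 = -101$)
$m{\left(B \right)} = 1 + B$ ($m{\left(B \right)} = B + 1 = 1 + B$)
$\sqrt{-476469 + m{\left(t \right)}} = \sqrt{-476469 + \left(1 - 101\right)} = \sqrt{-476469 - 100} = \sqrt{-476569} = i \sqrt{476569}$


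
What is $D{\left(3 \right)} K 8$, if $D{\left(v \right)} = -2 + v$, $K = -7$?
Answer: $-56$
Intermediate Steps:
$D{\left(3 \right)} K 8 = \left(-2 + 3\right) \left(-7\right) 8 = 1 \left(-7\right) 8 = \left(-7\right) 8 = -56$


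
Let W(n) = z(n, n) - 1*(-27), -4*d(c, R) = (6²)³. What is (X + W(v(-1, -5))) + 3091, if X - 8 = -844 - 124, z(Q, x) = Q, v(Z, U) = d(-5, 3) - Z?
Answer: -9505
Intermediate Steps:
d(c, R) = -11664 (d(c, R) = -(6²)³/4 = -¼*36³ = -¼*46656 = -11664)
v(Z, U) = -11664 - Z
W(n) = 27 + n (W(n) = n - 1*(-27) = n + 27 = 27 + n)
X = -960 (X = 8 + (-844 - 124) = 8 - 968 = -960)
(X + W(v(-1, -5))) + 3091 = (-960 + (27 + (-11664 - 1*(-1)))) + 3091 = (-960 + (27 + (-11664 + 1))) + 3091 = (-960 + (27 - 11663)) + 3091 = (-960 - 11636) + 3091 = -12596 + 3091 = -9505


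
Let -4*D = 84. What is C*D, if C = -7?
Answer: 147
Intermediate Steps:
D = -21 (D = -1/4*84 = -21)
C*D = -7*(-21) = 147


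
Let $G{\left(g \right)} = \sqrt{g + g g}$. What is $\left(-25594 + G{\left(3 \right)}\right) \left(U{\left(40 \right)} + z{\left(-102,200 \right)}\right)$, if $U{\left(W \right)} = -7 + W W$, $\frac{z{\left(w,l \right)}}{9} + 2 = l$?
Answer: $-86379750 + 6750 \sqrt{3} \approx -8.6368 \cdot 10^{7}$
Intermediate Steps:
$z{\left(w,l \right)} = -18 + 9 l$
$G{\left(g \right)} = \sqrt{g + g^{2}}$
$U{\left(W \right)} = -7 + W^{2}$
$\left(-25594 + G{\left(3 \right)}\right) \left(U{\left(40 \right)} + z{\left(-102,200 \right)}\right) = \left(-25594 + \sqrt{3 \left(1 + 3\right)}\right) \left(\left(-7 + 40^{2}\right) + \left(-18 + 9 \cdot 200\right)\right) = \left(-25594 + \sqrt{3 \cdot 4}\right) \left(\left(-7 + 1600\right) + \left(-18 + 1800\right)\right) = \left(-25594 + \sqrt{12}\right) \left(1593 + 1782\right) = \left(-25594 + 2 \sqrt{3}\right) 3375 = -86379750 + 6750 \sqrt{3}$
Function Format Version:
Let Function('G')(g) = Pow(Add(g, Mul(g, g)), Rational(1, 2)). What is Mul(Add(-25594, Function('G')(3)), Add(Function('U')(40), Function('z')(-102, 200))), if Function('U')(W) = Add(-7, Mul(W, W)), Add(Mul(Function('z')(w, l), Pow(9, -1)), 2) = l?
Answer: Add(-86379750, Mul(6750, Pow(3, Rational(1, 2)))) ≈ -8.6368e+7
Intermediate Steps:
Function('z')(w, l) = Add(-18, Mul(9, l))
Function('G')(g) = Pow(Add(g, Pow(g, 2)), Rational(1, 2))
Function('U')(W) = Add(-7, Pow(W, 2))
Mul(Add(-25594, Function('G')(3)), Add(Function('U')(40), Function('z')(-102, 200))) = Mul(Add(-25594, Pow(Mul(3, Add(1, 3)), Rational(1, 2))), Add(Add(-7, Pow(40, 2)), Add(-18, Mul(9, 200)))) = Mul(Add(-25594, Pow(Mul(3, 4), Rational(1, 2))), Add(Add(-7, 1600), Add(-18, 1800))) = Mul(Add(-25594, Pow(12, Rational(1, 2))), Add(1593, 1782)) = Mul(Add(-25594, Mul(2, Pow(3, Rational(1, 2)))), 3375) = Add(-86379750, Mul(6750, Pow(3, Rational(1, 2))))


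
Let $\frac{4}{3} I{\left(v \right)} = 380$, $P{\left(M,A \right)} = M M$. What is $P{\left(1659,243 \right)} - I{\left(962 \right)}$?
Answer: $2751996$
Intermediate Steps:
$P{\left(M,A \right)} = M^{2}$
$I{\left(v \right)} = 285$ ($I{\left(v \right)} = \frac{3}{4} \cdot 380 = 285$)
$P{\left(1659,243 \right)} - I{\left(962 \right)} = 1659^{2} - 285 = 2752281 - 285 = 2751996$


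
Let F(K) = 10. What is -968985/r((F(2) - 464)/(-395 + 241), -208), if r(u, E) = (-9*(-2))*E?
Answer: 107665/416 ≈ 258.81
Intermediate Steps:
r(u, E) = 18*E
-968985/r((F(2) - 464)/(-395 + 241), -208) = -968985/(18*(-208)) = -968985/(-3744) = -968985*(-1/3744) = 107665/416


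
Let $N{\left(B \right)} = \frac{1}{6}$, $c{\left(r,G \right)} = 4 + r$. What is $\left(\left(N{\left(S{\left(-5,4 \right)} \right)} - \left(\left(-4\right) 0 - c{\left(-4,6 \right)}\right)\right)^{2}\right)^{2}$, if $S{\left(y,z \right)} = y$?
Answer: $\frac{1}{1296} \approx 0.0007716$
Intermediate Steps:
$N{\left(B \right)} = \frac{1}{6}$
$\left(\left(N{\left(S{\left(-5,4 \right)} \right)} - \left(\left(-4\right) 0 - c{\left(-4,6 \right)}\right)\right)^{2}\right)^{2} = \left(\left(\frac{1}{6} - \left(\left(-4\right) 0 - \left(4 - 4\right)\right)\right)^{2}\right)^{2} = \left(\left(\frac{1}{6} - \left(0 - 0\right)\right)^{2}\right)^{2} = \left(\left(\frac{1}{6} - \left(0 + 0\right)\right)^{2}\right)^{2} = \left(\left(\frac{1}{6} - 0\right)^{2}\right)^{2} = \left(\left(\frac{1}{6} + 0\right)^{2}\right)^{2} = \left(\left(\frac{1}{6}\right)^{2}\right)^{2} = \left(\frac{1}{36}\right)^{2} = \frac{1}{1296}$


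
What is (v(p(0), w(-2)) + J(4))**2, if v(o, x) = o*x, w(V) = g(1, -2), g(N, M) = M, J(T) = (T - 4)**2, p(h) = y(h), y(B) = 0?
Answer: 0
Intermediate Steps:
p(h) = 0
J(T) = (-4 + T)**2
w(V) = -2
(v(p(0), w(-2)) + J(4))**2 = (0*(-2) + (-4 + 4)**2)**2 = (0 + 0**2)**2 = (0 + 0)**2 = 0**2 = 0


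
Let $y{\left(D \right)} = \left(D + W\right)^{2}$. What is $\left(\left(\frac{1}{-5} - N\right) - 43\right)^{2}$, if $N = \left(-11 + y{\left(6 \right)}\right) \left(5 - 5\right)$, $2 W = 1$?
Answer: $\frac{46656}{25} \approx 1866.2$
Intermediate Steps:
$W = \frac{1}{2}$ ($W = \frac{1}{2} \cdot 1 = \frac{1}{2} \approx 0.5$)
$y{\left(D \right)} = \left(\frac{1}{2} + D\right)^{2}$ ($y{\left(D \right)} = \left(D + \frac{1}{2}\right)^{2} = \left(\frac{1}{2} + D\right)^{2}$)
$N = 0$ ($N = \left(-11 + \frac{\left(1 + 2 \cdot 6\right)^{2}}{4}\right) \left(5 - 5\right) = \left(-11 + \frac{\left(1 + 12\right)^{2}}{4}\right) 0 = \left(-11 + \frac{13^{2}}{4}\right) 0 = \left(-11 + \frac{1}{4} \cdot 169\right) 0 = \left(-11 + \frac{169}{4}\right) 0 = \frac{125}{4} \cdot 0 = 0$)
$\left(\left(\frac{1}{-5} - N\right) - 43\right)^{2} = \left(\left(\frac{1}{-5} - 0\right) - 43\right)^{2} = \left(\left(- \frac{1}{5} + 0\right) - 43\right)^{2} = \left(- \frac{1}{5} - 43\right)^{2} = \left(- \frac{216}{5}\right)^{2} = \frac{46656}{25}$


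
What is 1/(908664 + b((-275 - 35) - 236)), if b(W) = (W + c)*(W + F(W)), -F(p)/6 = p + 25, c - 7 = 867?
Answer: 1/1754904 ≈ 5.6983e-7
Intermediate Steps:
c = 874 (c = 7 + 867 = 874)
F(p) = -150 - 6*p (F(p) = -6*(p + 25) = -6*(25 + p) = -150 - 6*p)
b(W) = (-150 - 5*W)*(874 + W) (b(W) = (W + 874)*(W + (-150 - 6*W)) = (874 + W)*(-150 - 5*W) = (-150 - 5*W)*(874 + W))
1/(908664 + b((-275 - 35) - 236)) = 1/(908664 + (-131100 - 4520*((-275 - 35) - 236) - 5*((-275 - 35) - 236)²)) = 1/(908664 + (-131100 - 4520*(-310 - 236) - 5*(-310 - 236)²)) = 1/(908664 + (-131100 - 4520*(-546) - 5*(-546)²)) = 1/(908664 + (-131100 + 2467920 - 5*298116)) = 1/(908664 + (-131100 + 2467920 - 1490580)) = 1/(908664 + 846240) = 1/1754904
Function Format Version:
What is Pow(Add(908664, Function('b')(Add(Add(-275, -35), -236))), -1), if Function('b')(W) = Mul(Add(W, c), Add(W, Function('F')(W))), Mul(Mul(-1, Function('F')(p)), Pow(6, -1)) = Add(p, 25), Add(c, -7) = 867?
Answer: Rational(1, 1754904) ≈ 5.6983e-7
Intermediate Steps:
c = 874 (c = Add(7, 867) = 874)
Function('F')(p) = Add(-150, Mul(-6, p)) (Function('F')(p) = Mul(-6, Add(p, 25)) = Mul(-6, Add(25, p)) = Add(-150, Mul(-6, p)))
Function('b')(W) = Mul(Add(-150, Mul(-5, W)), Add(874, W)) (Function('b')(W) = Mul(Add(W, 874), Add(W, Add(-150, Mul(-6, W)))) = Mul(Add(874, W), Add(-150, Mul(-5, W))) = Mul(Add(-150, Mul(-5, W)), Add(874, W)))
Pow(Add(908664, Function('b')(Add(Add(-275, -35), -236))), -1) = Pow(Add(908664, Add(-131100, Mul(-4520, Add(Add(-275, -35), -236)), Mul(-5, Pow(Add(Add(-275, -35), -236), 2)))), -1) = Pow(Add(908664, Add(-131100, Mul(-4520, Add(-310, -236)), Mul(-5, Pow(Add(-310, -236), 2)))), -1) = Pow(Add(908664, Add(-131100, Mul(-4520, -546), Mul(-5, Pow(-546, 2)))), -1) = Pow(Add(908664, Add(-131100, 2467920, Mul(-5, 298116))), -1) = Pow(Add(908664, Add(-131100, 2467920, -1490580)), -1) = Pow(Add(908664, 846240), -1) = Pow(1754904, -1) = Rational(1, 1754904)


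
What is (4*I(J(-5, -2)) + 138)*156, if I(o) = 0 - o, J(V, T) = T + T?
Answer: 24024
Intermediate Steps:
J(V, T) = 2*T
I(o) = -o
(4*I(J(-5, -2)) + 138)*156 = (4*(-2*(-2)) + 138)*156 = (4*(-1*(-4)) + 138)*156 = (4*4 + 138)*156 = (16 + 138)*156 = 154*156 = 24024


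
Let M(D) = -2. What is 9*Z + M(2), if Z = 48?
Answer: 430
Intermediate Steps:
9*Z + M(2) = 9*48 - 2 = 432 - 2 = 430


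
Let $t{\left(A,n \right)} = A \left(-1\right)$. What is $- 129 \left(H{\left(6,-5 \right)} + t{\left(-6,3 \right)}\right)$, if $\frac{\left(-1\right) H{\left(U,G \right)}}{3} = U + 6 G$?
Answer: $-10062$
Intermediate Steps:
$t{\left(A,n \right)} = - A$
$H{\left(U,G \right)} = - 18 G - 3 U$ ($H{\left(U,G \right)} = - 3 \left(U + 6 G\right) = - 18 G - 3 U$)
$- 129 \left(H{\left(6,-5 \right)} + t{\left(-6,3 \right)}\right) = - 129 \left(\left(\left(-18\right) \left(-5\right) - 18\right) - -6\right) = - 129 \left(\left(90 - 18\right) + 6\right) = - 129 \left(72 + 6\right) = \left(-129\right) 78 = -10062$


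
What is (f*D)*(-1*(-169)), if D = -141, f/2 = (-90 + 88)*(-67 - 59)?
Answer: -12009816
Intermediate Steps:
f = 504 (f = 2*((-90 + 88)*(-67 - 59)) = 2*(-2*(-126)) = 2*252 = 504)
(f*D)*(-1*(-169)) = (504*(-141))*(-1*(-169)) = -71064*169 = -12009816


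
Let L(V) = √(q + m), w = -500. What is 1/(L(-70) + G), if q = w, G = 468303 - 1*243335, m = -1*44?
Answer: 28121/6326325196 - I*√34/12652650392 ≈ 4.4451e-6 - 4.6085e-10*I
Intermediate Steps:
m = -44
G = 224968 (G = 468303 - 243335 = 224968)
q = -500
L(V) = 4*I*√34 (L(V) = √(-500 - 44) = √(-544) = 4*I*√34)
1/(L(-70) + G) = 1/(4*I*√34 + 224968) = 1/(224968 + 4*I*√34)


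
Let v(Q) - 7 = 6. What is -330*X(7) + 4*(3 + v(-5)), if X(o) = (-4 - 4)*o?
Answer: 18544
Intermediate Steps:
v(Q) = 13 (v(Q) = 7 + 6 = 13)
X(o) = -8*o
-330*X(7) + 4*(3 + v(-5)) = -(-2640)*7 + 4*(3 + 13) = -330*(-56) + 4*16 = 18480 + 64 = 18544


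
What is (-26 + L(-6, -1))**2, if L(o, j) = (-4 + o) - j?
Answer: 1225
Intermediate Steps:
L(o, j) = -4 + o - j
(-26 + L(-6, -1))**2 = (-26 + (-4 - 6 - 1*(-1)))**2 = (-26 + (-4 - 6 + 1))**2 = (-26 - 9)**2 = (-35)**2 = 1225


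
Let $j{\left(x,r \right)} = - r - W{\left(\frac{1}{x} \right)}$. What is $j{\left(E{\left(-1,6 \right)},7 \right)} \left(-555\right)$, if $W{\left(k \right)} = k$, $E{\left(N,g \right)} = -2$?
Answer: $\frac{7215}{2} \approx 3607.5$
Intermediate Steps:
$j{\left(x,r \right)} = - r - \frac{1}{x}$
$j{\left(E{\left(-1,6 \right)},7 \right)} \left(-555\right) = \left(\left(-1\right) 7 - \frac{1}{-2}\right) \left(-555\right) = \left(-7 - - \frac{1}{2}\right) \left(-555\right) = \left(-7 + \frac{1}{2}\right) \left(-555\right) = \left(- \frac{13}{2}\right) \left(-555\right) = \frac{7215}{2}$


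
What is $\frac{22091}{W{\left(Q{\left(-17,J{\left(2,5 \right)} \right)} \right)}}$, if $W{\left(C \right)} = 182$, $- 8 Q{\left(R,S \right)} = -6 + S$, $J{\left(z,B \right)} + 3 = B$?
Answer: $\frac{22091}{182} \approx 121.38$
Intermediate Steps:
$J{\left(z,B \right)} = -3 + B$
$Q{\left(R,S \right)} = \frac{3}{4} - \frac{S}{8}$ ($Q{\left(R,S \right)} = - \frac{-6 + S}{8} = \frac{3}{4} - \frac{S}{8}$)
$\frac{22091}{W{\left(Q{\left(-17,J{\left(2,5 \right)} \right)} \right)}} = \frac{22091}{182}$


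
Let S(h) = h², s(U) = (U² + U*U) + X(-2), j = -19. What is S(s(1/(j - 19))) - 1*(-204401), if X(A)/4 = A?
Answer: 106584321509/521284 ≈ 2.0447e+5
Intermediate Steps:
X(A) = 4*A
s(U) = -8 + 2*U² (s(U) = (U² + U*U) + 4*(-2) = (U² + U²) - 8 = 2*U² - 8 = -8 + 2*U²)
S(s(1/(j - 19))) - 1*(-204401) = (-8 + 2*(1/(-19 - 19))²)² - 1*(-204401) = (-8 + 2*(1/(-38))²)² + 204401 = (-8 + 2*(-1/38)²)² + 204401 = (-8 + 2*(1/1444))² + 204401 = (-8 + 1/722)² + 204401 = (-5775/722)² + 204401 = 33350625/521284 + 204401 = 106584321509/521284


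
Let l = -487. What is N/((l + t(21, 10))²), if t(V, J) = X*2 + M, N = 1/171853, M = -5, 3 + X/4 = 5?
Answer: 1/38937765328 ≈ 2.5682e-11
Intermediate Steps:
X = 8 (X = -12 + 4*5 = -12 + 20 = 8)
N = 1/171853 ≈ 5.8189e-6
t(V, J) = 11 (t(V, J) = 8*2 - 5 = 16 - 5 = 11)
N/((l + t(21, 10))²) = 1/(171853*((-487 + 11)²)) = 1/(171853*((-476)²)) = (1/171853)/226576 = (1/171853)*(1/226576) = 1/38937765328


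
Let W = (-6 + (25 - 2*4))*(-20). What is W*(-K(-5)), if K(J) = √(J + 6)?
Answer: 220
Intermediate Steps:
K(J) = √(6 + J)
W = -220 (W = (-6 + (25 - 1*8))*(-20) = (-6 + (25 - 8))*(-20) = (-6 + 17)*(-20) = 11*(-20) = -220)
W*(-K(-5)) = -(-220)*√(6 - 5) = -(-220)*√1 = -(-220) = -220*(-1) = 220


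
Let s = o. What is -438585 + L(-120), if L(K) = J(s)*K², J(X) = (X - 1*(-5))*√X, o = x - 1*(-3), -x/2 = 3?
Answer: -438585 + 28800*I*√3 ≈ -4.3859e+5 + 49883.0*I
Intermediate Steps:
x = -6 (x = -2*3 = -6)
o = -3 (o = -6 - 1*(-3) = -6 + 3 = -3)
s = -3
J(X) = √X*(5 + X) (J(X) = (X + 5)*√X = (5 + X)*√X = √X*(5 + X))
L(K) = 2*I*√3*K² (L(K) = (√(-3)*(5 - 3))*K² = ((I*√3)*2)*K² = (2*I*√3)*K² = 2*I*√3*K²)
-438585 + L(-120) = -438585 + 2*I*√3*(-120)² = -438585 + 2*I*√3*14400 = -438585 + 28800*I*√3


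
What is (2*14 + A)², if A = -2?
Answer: 676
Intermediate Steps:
(2*14 + A)² = (2*14 - 2)² = (28 - 2)² = 26² = 676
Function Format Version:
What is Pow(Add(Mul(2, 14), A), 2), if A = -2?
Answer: 676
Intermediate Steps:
Pow(Add(Mul(2, 14), A), 2) = Pow(Add(Mul(2, 14), -2), 2) = Pow(Add(28, -2), 2) = Pow(26, 2) = 676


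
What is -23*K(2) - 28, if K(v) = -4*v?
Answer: 156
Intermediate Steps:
-23*K(2) - 28 = -(-92)*2 - 28 = -23*(-8) - 28 = 184 - 28 = 156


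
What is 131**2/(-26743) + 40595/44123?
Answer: 328437282/1179981389 ≈ 0.27834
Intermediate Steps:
131**2/(-26743) + 40595/44123 = 17161*(-1/26743) + 40595*(1/44123) = -17161/26743 + 40595/44123 = 328437282/1179981389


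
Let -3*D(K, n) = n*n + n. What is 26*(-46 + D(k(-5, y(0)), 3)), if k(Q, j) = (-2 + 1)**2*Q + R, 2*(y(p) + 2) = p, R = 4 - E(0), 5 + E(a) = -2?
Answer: -1300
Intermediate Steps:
E(a) = -7 (E(a) = -5 - 2 = -7)
R = 11 (R = 4 - 1*(-7) = 4 + 7 = 11)
y(p) = -2 + p/2
k(Q, j) = 11 + Q (k(Q, j) = (-2 + 1)**2*Q + 11 = (-1)**2*Q + 11 = 1*Q + 11 = Q + 11 = 11 + Q)
D(K, n) = -n/3 - n**2/3 (D(K, n) = -(n*n + n)/3 = -(n**2 + n)/3 = -(n + n**2)/3 = -n/3 - n**2/3)
26*(-46 + D(k(-5, y(0)), 3)) = 26*(-46 - 1/3*3*(1 + 3)) = 26*(-46 - 1/3*3*4) = 26*(-46 - 4) = 26*(-50) = -1300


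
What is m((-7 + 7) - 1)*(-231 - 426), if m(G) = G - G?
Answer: 0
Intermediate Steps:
m(G) = 0
m((-7 + 7) - 1)*(-231 - 426) = 0*(-231 - 426) = 0*(-657) = 0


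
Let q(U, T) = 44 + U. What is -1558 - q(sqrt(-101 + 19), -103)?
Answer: -1602 - I*sqrt(82) ≈ -1602.0 - 9.0554*I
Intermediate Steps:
-1558 - q(sqrt(-101 + 19), -103) = -1558 - (44 + sqrt(-101 + 19)) = -1558 - (44 + sqrt(-82)) = -1558 - (44 + I*sqrt(82)) = -1558 + (-44 - I*sqrt(82)) = -1602 - I*sqrt(82)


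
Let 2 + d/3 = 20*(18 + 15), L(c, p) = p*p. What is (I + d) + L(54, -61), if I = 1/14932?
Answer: 85037741/14932 ≈ 5695.0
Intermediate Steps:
L(c, p) = p²
I = 1/14932 ≈ 6.6970e-5
d = 1974 (d = -6 + 3*(20*(18 + 15)) = -6 + 3*(20*33) = -6 + 3*660 = -6 + 1980 = 1974)
(I + d) + L(54, -61) = (1/14932 + 1974) + (-61)² = 29475769/14932 + 3721 = 85037741/14932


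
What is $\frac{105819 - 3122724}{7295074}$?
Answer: $- \frac{177465}{429122} \approx -0.41355$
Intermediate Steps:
$\frac{105819 - 3122724}{7295074} = \left(105819 - 3122724\right) \frac{1}{7295074} = \left(-3016905\right) \frac{1}{7295074} = - \frac{177465}{429122}$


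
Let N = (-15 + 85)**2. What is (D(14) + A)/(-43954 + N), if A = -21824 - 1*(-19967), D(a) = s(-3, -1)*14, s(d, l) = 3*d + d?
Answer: 675/13018 ≈ 0.051851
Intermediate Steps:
s(d, l) = 4*d
D(a) = -168 (D(a) = (4*(-3))*14 = -12*14 = -168)
A = -1857 (A = -21824 + 19967 = -1857)
N = 4900 (N = 70**2 = 4900)
(D(14) + A)/(-43954 + N) = (-168 - 1857)/(-43954 + 4900) = -2025/(-39054) = -2025*(-1/39054) = 675/13018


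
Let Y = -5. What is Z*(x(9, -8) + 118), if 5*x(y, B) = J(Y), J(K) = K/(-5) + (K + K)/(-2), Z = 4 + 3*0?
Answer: 2384/5 ≈ 476.80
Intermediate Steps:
Z = 4 (Z = 4 + 0 = 4)
J(K) = -6*K/5 (J(K) = K*(-⅕) + (2*K)*(-½) = -K/5 - K = -6*K/5)
x(y, B) = 6/5 (x(y, B) = (-6/5*(-5))/5 = (⅕)*6 = 6/5)
Z*(x(9, -8) + 118) = 4*(6/5 + 118) = 4*(596/5) = 2384/5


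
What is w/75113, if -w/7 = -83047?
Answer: 581329/75113 ≈ 7.7394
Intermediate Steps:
w = 581329 (w = -7*(-83047) = 581329)
w/75113 = 581329/75113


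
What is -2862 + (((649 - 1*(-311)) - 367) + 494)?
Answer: -1775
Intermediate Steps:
-2862 + (((649 - 1*(-311)) - 367) + 494) = -2862 + (((649 + 311) - 367) + 494) = -2862 + ((960 - 367) + 494) = -2862 + (593 + 494) = -2862 + 1087 = -1775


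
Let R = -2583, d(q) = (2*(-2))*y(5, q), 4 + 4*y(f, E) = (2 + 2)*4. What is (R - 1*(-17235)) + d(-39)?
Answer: 14640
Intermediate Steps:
y(f, E) = 3 (y(f, E) = -1 + ((2 + 2)*4)/4 = -1 + (4*4)/4 = -1 + (¼)*16 = -1 + 4 = 3)
d(q) = -12 (d(q) = (2*(-2))*3 = -4*3 = -12)
(R - 1*(-17235)) + d(-39) = (-2583 - 1*(-17235)) - 12 = (-2583 + 17235) - 12 = 14652 - 12 = 14640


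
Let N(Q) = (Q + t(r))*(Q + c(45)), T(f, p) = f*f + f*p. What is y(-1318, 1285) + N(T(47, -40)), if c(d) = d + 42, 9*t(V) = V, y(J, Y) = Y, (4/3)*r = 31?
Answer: 417671/3 ≈ 1.3922e+5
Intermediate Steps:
r = 93/4 (r = (¾)*31 = 93/4 ≈ 23.250)
t(V) = V/9
T(f, p) = f² + f*p
c(d) = 42 + d
N(Q) = (87 + Q)*(31/12 + Q) (N(Q) = (Q + (⅑)*(93/4))*(Q + (42 + 45)) = (Q + 31/12)*(Q + 87) = (31/12 + Q)*(87 + Q) = (87 + Q)*(31/12 + Q))
y(-1318, 1285) + N(T(47, -40)) = 1285 + (899/4 + (47*(47 - 40))² + 1075*(47*(47 - 40))/12) = 1285 + (899/4 + (47*7)² + 1075*(47*7)/12) = 1285 + (899/4 + 329² + (1075/12)*329) = 1285 + (899/4 + 108241 + 353675/12) = 1285 + 413816/3 = 417671/3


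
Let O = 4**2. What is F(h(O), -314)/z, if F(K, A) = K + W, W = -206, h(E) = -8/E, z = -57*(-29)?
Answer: -413/3306 ≈ -0.12492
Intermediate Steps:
z = 1653
O = 16
F(K, A) = -206 + K (F(K, A) = K - 206 = -206 + K)
F(h(O), -314)/z = (-206 - 8/16)/1653 = (-206 - 8*1/16)*(1/1653) = (-206 - 1/2)*(1/1653) = -413/2*1/1653 = -413/3306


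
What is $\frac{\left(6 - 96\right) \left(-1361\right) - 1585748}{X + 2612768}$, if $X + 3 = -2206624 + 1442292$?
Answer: $- \frac{1463258}{1848433} \approx -0.79162$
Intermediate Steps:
$X = -764335$ ($X = -3 + \left(-2206624 + 1442292\right) = -3 - 764332 = -764335$)
$\frac{\left(6 - 96\right) \left(-1361\right) - 1585748}{X + 2612768} = \frac{\left(6 - 96\right) \left(-1361\right) - 1585748}{-764335 + 2612768} = \frac{\left(6 - 96\right) \left(-1361\right) - 1585748}{1848433} = \left(\left(-90\right) \left(-1361\right) - 1585748\right) \frac{1}{1848433} = \left(122490 - 1585748\right) \frac{1}{1848433} = \left(-1463258\right) \frac{1}{1848433} = - \frac{1463258}{1848433}$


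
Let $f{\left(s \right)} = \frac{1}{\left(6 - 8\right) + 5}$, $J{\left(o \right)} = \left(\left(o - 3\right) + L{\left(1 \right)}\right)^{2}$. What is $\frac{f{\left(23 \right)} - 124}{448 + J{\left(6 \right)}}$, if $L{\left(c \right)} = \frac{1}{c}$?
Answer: $- \frac{371}{1392} \approx -0.26652$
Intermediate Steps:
$J{\left(o \right)} = \left(-2 + o\right)^{2}$ ($J{\left(o \right)} = \left(\left(o - 3\right) + 1^{-1}\right)^{2} = \left(\left(-3 + o\right) + 1\right)^{2} = \left(-2 + o\right)^{2}$)
$f{\left(s \right)} = \frac{1}{3}$ ($f{\left(s \right)} = \frac{1}{\left(6 - 8\right) + 5} = \frac{1}{-2 + 5} = \frac{1}{3}$)
$\frac{f{\left(23 \right)} - 124}{448 + J{\left(6 \right)}} = \frac{\frac{1}{3} - 124}{448 + \left(-2 + 6\right)^{2}} = - \frac{371}{3 \left(448 + 4^{2}\right)} = - \frac{371}{3 \left(448 + 16\right)} = - \frac{371}{3 \cdot 464} = \left(- \frac{371}{3}\right) \frac{1}{464} = - \frac{371}{1392}$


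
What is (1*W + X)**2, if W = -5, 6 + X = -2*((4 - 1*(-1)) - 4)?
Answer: 169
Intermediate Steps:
X = -8 (X = -6 - 2*((4 - 1*(-1)) - 4) = -6 - 2*((4 + 1) - 4) = -6 - 2*(5 - 4) = -6 - 2*1 = -6 - 2 = -8)
(1*W + X)**2 = (1*(-5) - 8)**2 = (-5 - 8)**2 = (-13)**2 = 169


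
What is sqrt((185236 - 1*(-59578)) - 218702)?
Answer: 16*sqrt(102) ≈ 161.59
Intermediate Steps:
sqrt((185236 - 1*(-59578)) - 218702) = sqrt((185236 + 59578) - 218702) = sqrt(244814 - 218702) = sqrt(26112) = 16*sqrt(102)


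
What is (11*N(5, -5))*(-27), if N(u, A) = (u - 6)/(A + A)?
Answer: -297/10 ≈ -29.700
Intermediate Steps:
N(u, A) = (-6 + u)/(2*A) (N(u, A) = (-6 + u)/((2*A)) = (-6 + u)*(1/(2*A)) = (-6 + u)/(2*A))
(11*N(5, -5))*(-27) = (11*((½)*(-6 + 5)/(-5)))*(-27) = (11*((½)*(-⅕)*(-1)))*(-27) = (11*(⅒))*(-27) = (11/10)*(-27) = -297/10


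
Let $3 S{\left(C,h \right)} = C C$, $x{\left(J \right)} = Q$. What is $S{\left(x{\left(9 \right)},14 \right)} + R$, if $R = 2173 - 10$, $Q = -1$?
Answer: $\frac{6490}{3} \approx 2163.3$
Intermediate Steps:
$x{\left(J \right)} = -1$
$S{\left(C,h \right)} = \frac{C^{2}}{3}$ ($S{\left(C,h \right)} = \frac{C C}{3} = \frac{C^{2}}{3}$)
$R = 2163$ ($R = 2173 - 10 = 2163$)
$S{\left(x{\left(9 \right)},14 \right)} + R = \frac{\left(-1\right)^{2}}{3} + 2163 = \frac{1}{3} \cdot 1 + 2163 = \frac{1}{3} + 2163 = \frac{6490}{3}$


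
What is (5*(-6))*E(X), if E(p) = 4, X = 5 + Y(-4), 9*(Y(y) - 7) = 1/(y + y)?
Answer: -120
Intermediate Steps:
Y(y) = 7 + 1/(18*y) (Y(y) = 7 + 1/(9*(y + y)) = 7 + 1/(9*((2*y))) = 7 + (1/(2*y))/9 = 7 + 1/(18*y))
X = 863/72 (X = 5 + (7 + (1/18)/(-4)) = 5 + (7 + (1/18)*(-¼)) = 5 + (7 - 1/72) = 5 + 503/72 = 863/72 ≈ 11.986)
(5*(-6))*E(X) = (5*(-6))*4 = -30*4 = -120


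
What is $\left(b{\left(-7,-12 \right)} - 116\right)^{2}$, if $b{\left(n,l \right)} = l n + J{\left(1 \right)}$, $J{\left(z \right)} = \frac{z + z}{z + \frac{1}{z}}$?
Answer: $961$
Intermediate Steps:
$J{\left(z \right)} = \frac{2 z}{z + \frac{1}{z}}$
$b{\left(n,l \right)} = 1 + l n$ ($b{\left(n,l \right)} = l n + \frac{2 \cdot 1^{2}}{1 + 1^{2}} = l n + 2 \cdot 1 \frac{1}{1 + 1} = l n + 2 \cdot 1 \cdot \frac{1}{2} = l n + 1 = 1 + l n$)
$\left(b{\left(-7,-12 \right)} - 116\right)^{2} = \left(\left(1 - -84\right) - 116\right)^{2} = \left(\left(1 + 84\right) - 116\right)^{2} = \left(85 - 116\right)^{2} = \left(-31\right)^{2} = 961$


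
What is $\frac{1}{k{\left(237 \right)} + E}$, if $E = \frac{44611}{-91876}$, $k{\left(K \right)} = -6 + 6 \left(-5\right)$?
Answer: $- \frac{91876}{3352147} \approx -0.027408$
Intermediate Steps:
$k{\left(K \right)} = -36$ ($k{\left(K \right)} = -6 - 30 = -36$)
$E = - \frac{44611}{91876}$ ($E = 44611 \left(- \frac{1}{91876}\right) = - \frac{44611}{91876} \approx -0.48556$)
$\frac{1}{k{\left(237 \right)} + E} = \frac{1}{-36 - \frac{44611}{91876}} = \frac{1}{- \frac{3352147}{91876}} = - \frac{91876}{3352147}$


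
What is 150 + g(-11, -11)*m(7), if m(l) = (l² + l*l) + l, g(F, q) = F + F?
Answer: -2160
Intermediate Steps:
g(F, q) = 2*F
m(l) = l + 2*l² (m(l) = (l² + l²) + l = 2*l² + l = l + 2*l²)
150 + g(-11, -11)*m(7) = 150 + (2*(-11))*(7*(1 + 2*7)) = 150 - 154*(1 + 14) = 150 - 154*15 = 150 - 22*105 = 150 - 2310 = -2160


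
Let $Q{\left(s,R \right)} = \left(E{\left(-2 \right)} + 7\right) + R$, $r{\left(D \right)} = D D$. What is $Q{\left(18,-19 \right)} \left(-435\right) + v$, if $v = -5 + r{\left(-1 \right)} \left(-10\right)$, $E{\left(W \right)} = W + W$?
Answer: $6945$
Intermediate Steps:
$E{\left(W \right)} = 2 W$
$r{\left(D \right)} = D^{2}$
$Q{\left(s,R \right)} = 3 + R$ ($Q{\left(s,R \right)} = \left(2 \left(-2\right) + 7\right) + R = \left(-4 + 7\right) + R = 3 + R$)
$v = -15$ ($v = -5 + \left(-1\right)^{2} \left(-10\right) = -5 + 1 \left(-10\right) = -5 - 10 = -15$)
$Q{\left(18,-19 \right)} \left(-435\right) + v = \left(3 - 19\right) \left(-435\right) - 15 = \left(-16\right) \left(-435\right) - 15 = 6960 - 15 = 6945$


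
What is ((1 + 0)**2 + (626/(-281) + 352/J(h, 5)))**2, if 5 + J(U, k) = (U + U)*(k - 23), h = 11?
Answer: 56290884049/12697007761 ≈ 4.4334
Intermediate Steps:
J(U, k) = -5 + 2*U*(-23 + k) (J(U, k) = -5 + (U + U)*(k - 23) = -5 + (2*U)*(-23 + k) = -5 + 2*U*(-23 + k))
((1 + 0)**2 + (626/(-281) + 352/J(h, 5)))**2 = ((1 + 0)**2 + (626/(-281) + 352/(-5 - 46*11 + 2*11*5)))**2 = (1**2 + (626*(-1/281) + 352/(-5 - 506 + 110)))**2 = (1 + (-626/281 + 352/(-401)))**2 = (1 + (-626/281 + 352*(-1/401)))**2 = (1 + (-626/281 - 352/401))**2 = (1 - 349938/112681)**2 = (-237257/112681)**2 = 56290884049/12697007761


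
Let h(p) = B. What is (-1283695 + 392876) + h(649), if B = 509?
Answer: -890310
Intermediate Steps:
h(p) = 509
(-1283695 + 392876) + h(649) = (-1283695 + 392876) + 509 = -890819 + 509 = -890310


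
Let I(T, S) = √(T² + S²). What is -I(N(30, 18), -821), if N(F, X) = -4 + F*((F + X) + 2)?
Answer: -√2912057 ≈ -1706.5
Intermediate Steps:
N(F, X) = -4 + F*(2 + F + X)
I(T, S) = √(S² + T²)
-I(N(30, 18), -821) = -√((-821)² + (-4 + 30² + 2*30 + 30*18)²) = -√(674041 + (-4 + 900 + 60 + 540)²) = -√(674041 + 1496²) = -√(674041 + 2238016) = -√2912057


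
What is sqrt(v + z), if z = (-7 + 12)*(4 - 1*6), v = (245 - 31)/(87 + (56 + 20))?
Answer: 2*I*sqrt(57702)/163 ≈ 2.9474*I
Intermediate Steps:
v = 214/163 (v = 214/(87 + 76) = 214/163 ≈ 1.3129)
z = -10 (z = 5*(4 - 6) = 5*(-2) = -10)
sqrt(v + z) = sqrt(214/163 - 10) = sqrt(-1416/163) = 2*I*sqrt(57702)/163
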